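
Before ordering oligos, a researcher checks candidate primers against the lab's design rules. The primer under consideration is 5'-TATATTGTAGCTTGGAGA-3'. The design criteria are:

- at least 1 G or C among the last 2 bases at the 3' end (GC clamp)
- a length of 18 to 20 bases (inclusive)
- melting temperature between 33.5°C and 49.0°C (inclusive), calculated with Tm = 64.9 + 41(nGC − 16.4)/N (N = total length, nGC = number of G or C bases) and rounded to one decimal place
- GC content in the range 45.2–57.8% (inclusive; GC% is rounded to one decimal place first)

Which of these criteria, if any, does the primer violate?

Base counts: A=5, T=7, G=5, C=1 (length 18).
GC clamp: 3' end GA has 1 G/C ✓
length: length 18 ✓
Tm: Tm = 64.9 + 41·(6 − 16.4)/18 = 41.2°C ✓
GC content: GC 6/18 = 33.3%, outside 45.2–57.8% ✗

Fails: GC content.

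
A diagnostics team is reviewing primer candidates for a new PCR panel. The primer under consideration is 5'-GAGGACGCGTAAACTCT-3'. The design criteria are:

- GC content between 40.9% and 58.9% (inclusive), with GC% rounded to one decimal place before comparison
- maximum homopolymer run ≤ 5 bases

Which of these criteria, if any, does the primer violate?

Base counts: A=5, T=3, G=5, C=4 (length 17).
GC content: GC 9/17 = 52.9% ✓
homopolymer run: longest run = 3 ✓

Meets all criteria.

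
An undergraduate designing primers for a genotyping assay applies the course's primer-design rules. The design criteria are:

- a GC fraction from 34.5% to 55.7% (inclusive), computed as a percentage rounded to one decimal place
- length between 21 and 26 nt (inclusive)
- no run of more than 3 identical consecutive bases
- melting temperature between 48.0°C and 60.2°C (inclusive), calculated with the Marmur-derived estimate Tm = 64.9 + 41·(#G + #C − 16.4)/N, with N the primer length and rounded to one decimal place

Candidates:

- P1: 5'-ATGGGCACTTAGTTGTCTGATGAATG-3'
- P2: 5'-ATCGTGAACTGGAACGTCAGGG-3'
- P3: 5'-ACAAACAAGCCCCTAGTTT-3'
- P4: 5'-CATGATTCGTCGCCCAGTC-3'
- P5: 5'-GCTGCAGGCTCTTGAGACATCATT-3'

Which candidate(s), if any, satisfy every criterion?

P1, P2 and P5.

P1 (26 nt, A=6 T=9 G=8 C=3): GC 11/26 = 42.3% ✓; length 26 ✓; longest run = 3 ✓; Tm = 64.9 + 41·(11 − 16.4)/26 = 56.4°C ✓ — passes.
P2 (22 nt, A=6 T=4 G=8 C=4): GC 12/22 = 54.5% ✓; length 22 ✓; longest run = 3 ✓; Tm = 64.9 + 41·(12 − 16.4)/22 = 56.7°C ✓ — passes.
P3 (19 nt, A=7 T=4 G=2 C=6): GC 8/19 = 42.1% ✓; length 19, outside 21–26 ✗; longest run = 4, exceeds 3 ✗; Tm = 64.9 + 41·(8 − 16.4)/19 = 46.8°C, outside 48.0–60.2°C ✗ — fails.
P4 (19 nt, A=3 T=5 G=4 C=7): GC 11/19 = 57.9%, outside 34.5–55.7% ✗; length 19, outside 21–26 ✗; longest run = 3 ✓; Tm = 64.9 + 41·(11 − 16.4)/19 = 53.2°C ✓ — fails.
P5 (24 nt, A=5 T=7 G=6 C=6): GC 12/24 = 50.0% ✓; length 24 ✓; longest run = 2 ✓; Tm = 64.9 + 41·(12 − 16.4)/24 = 57.4°C ✓ — passes.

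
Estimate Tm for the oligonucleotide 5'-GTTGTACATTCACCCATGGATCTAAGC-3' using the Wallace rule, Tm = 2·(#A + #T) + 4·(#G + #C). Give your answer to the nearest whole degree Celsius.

78°C

Base counts: A=7, T=8, G=5, C=7 (length 27).
Tm = 2·(7+8) + 4·(5+7) = 2·15 + 4·12 = 30 + 48 = 78°C.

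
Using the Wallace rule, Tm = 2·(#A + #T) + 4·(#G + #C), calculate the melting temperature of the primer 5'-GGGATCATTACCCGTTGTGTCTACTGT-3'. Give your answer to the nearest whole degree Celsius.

Base counts: A=4, T=10, G=7, C=6 (length 27).
Tm = 2·(4+10) + 4·(7+6) = 2·14 + 4·13 = 28 + 52 = 80°C.

80°C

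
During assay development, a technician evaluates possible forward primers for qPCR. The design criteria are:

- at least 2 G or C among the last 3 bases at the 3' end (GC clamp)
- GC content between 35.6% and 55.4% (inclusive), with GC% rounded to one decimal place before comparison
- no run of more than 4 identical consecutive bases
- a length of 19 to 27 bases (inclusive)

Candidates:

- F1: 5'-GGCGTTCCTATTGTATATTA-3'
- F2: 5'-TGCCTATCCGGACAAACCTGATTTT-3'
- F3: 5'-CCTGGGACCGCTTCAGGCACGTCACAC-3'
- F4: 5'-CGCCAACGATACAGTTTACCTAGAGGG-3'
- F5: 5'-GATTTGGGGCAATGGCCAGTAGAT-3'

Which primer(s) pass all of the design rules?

F4 only.

F1 (20 nt, A=4 T=9 G=4 C=3): 3' end TTA has 0 G/C, need ≥2 ✗; GC 7/20 = 35.0%, outside 35.6–55.4% ✗; longest run = 2 ✓; length 20 ✓ — fails.
F2 (25 nt, A=6 T=8 G=4 C=7): 3' end TTT has 0 G/C, need ≥2 ✗; GC 11/25 = 44.0% ✓; longest run = 4 ✓; length 25 ✓ — fails.
F3 (27 nt, A=5 T=4 G=7 C=11): 3' end CAC has 2 G/C ✓; GC 18/27 = 66.7%, outside 35.6–55.4% ✗; longest run = 3 ✓; length 27 ✓ — fails.
F4 (27 nt, A=8 T=5 G=7 C=7): 3' end GGG has 3 G/C ✓; GC 14/27 = 51.9% ✓; longest run = 3 ✓; length 27 ✓ — passes.
F5 (24 nt, A=6 T=6 G=9 C=3): 3' end GAT has 1 G/C, need ≥2 ✗; GC 12/24 = 50.0% ✓; longest run = 4 ✓; length 24 ✓ — fails.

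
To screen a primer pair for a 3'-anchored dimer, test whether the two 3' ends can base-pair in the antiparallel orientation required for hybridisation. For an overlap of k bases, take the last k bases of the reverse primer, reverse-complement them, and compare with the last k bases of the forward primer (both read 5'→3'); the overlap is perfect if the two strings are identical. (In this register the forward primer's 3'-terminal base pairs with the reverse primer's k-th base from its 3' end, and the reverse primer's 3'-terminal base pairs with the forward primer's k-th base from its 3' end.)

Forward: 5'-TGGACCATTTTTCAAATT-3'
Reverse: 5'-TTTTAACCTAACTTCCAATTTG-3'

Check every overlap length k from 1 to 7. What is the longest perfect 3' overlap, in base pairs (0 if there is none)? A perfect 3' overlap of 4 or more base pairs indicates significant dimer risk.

Longest perfect overlap: 6 complementary base pairs; significant dimer risk (threshold 4).

Last 7 bases (5'→3') — forward …TCAAATT, reverse …CAATTTG.
Reverse complement of the reverse primer's last 7 bases: CAAATTG; its first k bases are the reverse complement of the reverse primer's last k bases, so a perfect k-base overlap needs the forward primer's last k bases to equal them.
Comparing (forward last k vs required): k=1: T vs C ✗; k=2: TT vs CA ✗; k=3: ATT vs CAA ✗; k=4: AATT vs CAAA ✗; k=5: AAATT vs CAAAT ✗; k=6: CAAATT vs CAAATT ✓; k=7: TCAAATT vs CAAATTG ✗.
Only k = 6 is perfect, so the longest perfect 3' overlap is 6.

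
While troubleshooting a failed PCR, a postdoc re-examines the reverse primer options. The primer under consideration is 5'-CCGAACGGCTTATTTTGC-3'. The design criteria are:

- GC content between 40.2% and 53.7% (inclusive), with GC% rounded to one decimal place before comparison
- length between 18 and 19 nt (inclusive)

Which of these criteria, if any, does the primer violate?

Meets all criteria.

Base counts: A=3, T=6, G=4, C=5 (length 18).
GC content: GC 9/18 = 50.0% ✓
length: length 18 ✓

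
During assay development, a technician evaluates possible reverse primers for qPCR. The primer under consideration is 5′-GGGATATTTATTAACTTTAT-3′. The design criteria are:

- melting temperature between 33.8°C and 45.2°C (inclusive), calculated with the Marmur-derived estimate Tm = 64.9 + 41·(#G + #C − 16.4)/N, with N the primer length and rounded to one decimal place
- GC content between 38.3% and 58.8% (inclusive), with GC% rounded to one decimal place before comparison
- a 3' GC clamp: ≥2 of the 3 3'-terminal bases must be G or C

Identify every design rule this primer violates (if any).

Base counts: A=6, T=10, G=3, C=1 (length 20).
Tm: Tm = 64.9 + 41·(4 − 16.4)/20 = 39.5°C ✓
GC content: GC 4/20 = 20.0%, outside 38.3–58.8% ✗
GC clamp: 3' end TAT has 0 G/C, need ≥2 ✗

Fails: GC content, GC clamp.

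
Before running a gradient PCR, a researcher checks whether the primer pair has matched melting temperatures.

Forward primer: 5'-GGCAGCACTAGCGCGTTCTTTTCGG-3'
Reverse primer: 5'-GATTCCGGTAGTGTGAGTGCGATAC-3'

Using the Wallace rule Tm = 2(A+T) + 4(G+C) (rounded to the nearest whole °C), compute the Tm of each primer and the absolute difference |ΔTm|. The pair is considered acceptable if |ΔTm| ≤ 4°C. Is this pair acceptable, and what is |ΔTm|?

|ΔTm| = 4°C; the pair is acceptable.

Forward: A=3 T=7 G=8 C=7 → Tm = 2·10 + 4·15 = 80°C.
Reverse: A=5 T=7 G=9 C=4 → Tm = 2·12 + 4·13 = 76°C.
|ΔTm| = |80 − 76| = 4°C, ≤ 4°C.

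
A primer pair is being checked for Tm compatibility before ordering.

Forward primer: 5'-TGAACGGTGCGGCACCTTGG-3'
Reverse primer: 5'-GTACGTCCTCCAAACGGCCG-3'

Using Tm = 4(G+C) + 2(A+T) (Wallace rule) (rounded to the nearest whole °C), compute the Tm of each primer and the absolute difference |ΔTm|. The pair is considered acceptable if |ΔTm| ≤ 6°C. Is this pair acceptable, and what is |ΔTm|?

|ΔTm| = 0°C; the pair is acceptable.

Forward: A=3 T=4 G=8 C=5 → Tm = 2·7 + 4·13 = 66°C.
Reverse: A=4 T=3 G=5 C=8 → Tm = 2·7 + 4·13 = 66°C.
|ΔTm| = |66 − 66| = 0°C, ≤ 6°C.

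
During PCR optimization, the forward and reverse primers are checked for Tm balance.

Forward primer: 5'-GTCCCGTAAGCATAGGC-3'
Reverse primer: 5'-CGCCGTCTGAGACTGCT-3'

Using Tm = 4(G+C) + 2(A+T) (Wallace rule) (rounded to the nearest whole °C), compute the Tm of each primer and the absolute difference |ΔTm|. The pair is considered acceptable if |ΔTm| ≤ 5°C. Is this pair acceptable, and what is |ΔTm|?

|ΔTm| = 2°C; the pair is acceptable.

Forward: A=4 T=3 G=5 C=5 → Tm = 2·7 + 4·10 = 54°C.
Reverse: A=2 T=4 G=5 C=6 → Tm = 2·6 + 4·11 = 56°C.
|ΔTm| = |54 − 56| = 2°C, ≤ 5°C.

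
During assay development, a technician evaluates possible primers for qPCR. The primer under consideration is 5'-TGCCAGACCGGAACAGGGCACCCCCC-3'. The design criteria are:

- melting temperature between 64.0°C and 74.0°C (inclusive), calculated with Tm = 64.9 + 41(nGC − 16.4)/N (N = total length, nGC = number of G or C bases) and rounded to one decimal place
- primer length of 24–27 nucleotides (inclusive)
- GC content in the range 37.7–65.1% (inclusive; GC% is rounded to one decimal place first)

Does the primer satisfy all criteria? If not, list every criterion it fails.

Fails: GC content.

Base counts: A=6, T=1, G=7, C=12 (length 26).
Tm: Tm = 64.9 + 41·(19 − 16.4)/26 = 69.0°C ✓
length: length 26 ✓
GC content: GC 19/26 = 73.1%, outside 37.7–65.1% ✗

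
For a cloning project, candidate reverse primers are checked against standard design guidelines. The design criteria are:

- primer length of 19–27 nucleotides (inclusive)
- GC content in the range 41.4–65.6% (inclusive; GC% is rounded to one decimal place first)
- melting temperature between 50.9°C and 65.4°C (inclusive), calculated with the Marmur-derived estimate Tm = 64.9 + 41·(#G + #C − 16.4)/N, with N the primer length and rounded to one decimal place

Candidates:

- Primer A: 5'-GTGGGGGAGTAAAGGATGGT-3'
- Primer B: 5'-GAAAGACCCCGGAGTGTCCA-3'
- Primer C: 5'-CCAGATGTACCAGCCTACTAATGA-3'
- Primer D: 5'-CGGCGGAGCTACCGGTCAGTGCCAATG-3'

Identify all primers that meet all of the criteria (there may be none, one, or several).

Primer A (20 nt, A=5 T=4 G=11 C=0): length 20 ✓; GC 11/20 = 55.0% ✓; Tm = 64.9 + 41·(11 − 16.4)/20 = 53.8°C ✓ — passes.
Primer B (20 nt, A=6 T=2 G=6 C=6): length 20 ✓; GC 12/20 = 60.0% ✓; Tm = 64.9 + 41·(12 − 16.4)/20 = 55.9°C ✓ — passes.
Primer C (24 nt, A=8 T=5 G=4 C=7): length 24 ✓; GC 11/24 = 45.8% ✓; Tm = 64.9 + 41·(11 − 16.4)/24 = 55.7°C ✓ — passes.
Primer D (27 nt, A=5 T=4 G=10 C=8): length 27 ✓; GC 18/27 = 66.7%, outside 41.4–65.6% ✗; Tm = 64.9 + 41·(18 − 16.4)/27 = 67.3°C, outside 50.9–65.4°C ✗ — fails.

Primer A, Primer B and Primer C.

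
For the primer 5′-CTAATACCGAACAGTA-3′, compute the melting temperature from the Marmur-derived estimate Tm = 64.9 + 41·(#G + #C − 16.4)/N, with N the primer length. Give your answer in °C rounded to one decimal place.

Base counts: A=7, T=3, G=2, C=4; G+C = 6, N = 16.
Tm = 64.9 + 41·(6 − 16.4)/16 = 64.9 + -426.40/16 = 38.3°C.

38.3°C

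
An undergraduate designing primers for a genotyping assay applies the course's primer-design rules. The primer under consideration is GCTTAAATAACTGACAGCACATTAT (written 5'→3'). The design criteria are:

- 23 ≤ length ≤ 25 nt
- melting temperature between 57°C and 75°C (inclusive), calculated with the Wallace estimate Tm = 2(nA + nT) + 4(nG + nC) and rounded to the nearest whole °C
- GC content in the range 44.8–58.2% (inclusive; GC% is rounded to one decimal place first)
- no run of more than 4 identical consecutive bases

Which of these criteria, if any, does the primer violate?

Base counts: A=10, T=7, G=3, C=5 (length 25).
length: length 25 ✓
Tm: Tm = 2·17 + 4·8 = 66°C ✓
GC content: GC 8/25 = 32.0%, outside 44.8–58.2% ✗
homopolymer run: longest run = 3 ✓

Fails: GC content.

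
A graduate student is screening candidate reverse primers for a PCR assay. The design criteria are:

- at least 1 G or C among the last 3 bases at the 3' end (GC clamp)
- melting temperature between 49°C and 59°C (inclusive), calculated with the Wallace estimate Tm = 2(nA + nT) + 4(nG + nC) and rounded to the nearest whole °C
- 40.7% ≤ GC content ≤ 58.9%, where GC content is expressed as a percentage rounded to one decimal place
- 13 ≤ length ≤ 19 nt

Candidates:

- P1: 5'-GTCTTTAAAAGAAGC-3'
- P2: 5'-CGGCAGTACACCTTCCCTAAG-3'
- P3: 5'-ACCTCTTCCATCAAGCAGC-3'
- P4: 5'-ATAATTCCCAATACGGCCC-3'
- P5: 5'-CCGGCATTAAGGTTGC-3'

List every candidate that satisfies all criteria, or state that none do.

P3, P4 and P5.

P1 (15 nt, A=6 T=4 G=3 C=2): 3' end AGC has 2 G/C ✓; Tm = 2·10 + 4·5 = 40°C, outside 49–59°C ✗; GC 5/15 = 33.3%, outside 40.7–58.9% ✗; length 15 ✓ — fails.
P2 (21 nt, A=5 T=4 G=4 C=8): 3' end AAG has 1 G/C ✓; Tm = 2·9 + 4·12 = 66°C, outside 49–59°C ✗; GC 12/21 = 57.1% ✓; length 21, outside 13–19 ✗ — fails.
P3 (19 nt, A=5 T=4 G=2 C=8): 3' end AGC has 2 G/C ✓; Tm = 2·9 + 4·10 = 58°C ✓; GC 10/19 = 52.6% ✓; length 19 ✓ — passes.
P4 (19 nt, A=6 T=4 G=2 C=7): 3' end CCC has 3 G/C ✓; Tm = 2·10 + 4·9 = 56°C ✓; GC 9/19 = 47.4% ✓; length 19 ✓ — passes.
P5 (16 nt, A=3 T=4 G=5 C=4): 3' end TGC has 2 G/C ✓; Tm = 2·7 + 4·9 = 50°C ✓; GC 9/16 = 56.3% ✓; length 16 ✓ — passes.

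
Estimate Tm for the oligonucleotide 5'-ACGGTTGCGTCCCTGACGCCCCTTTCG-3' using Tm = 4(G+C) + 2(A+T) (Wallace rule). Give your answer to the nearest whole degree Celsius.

Base counts: A=2, T=7, G=7, C=11 (length 27).
Tm = 2·(2+7) + 4·(7+11) = 2·9 + 4·18 = 18 + 72 = 90°C.

90°C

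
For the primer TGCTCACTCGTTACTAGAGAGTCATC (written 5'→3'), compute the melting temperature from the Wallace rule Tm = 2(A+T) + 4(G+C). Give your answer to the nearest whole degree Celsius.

76°C

Base counts: A=6, T=8, G=5, C=7 (length 26).
Tm = 2·(6+8) + 4·(5+7) = 2·14 + 4·12 = 28 + 48 = 76°C.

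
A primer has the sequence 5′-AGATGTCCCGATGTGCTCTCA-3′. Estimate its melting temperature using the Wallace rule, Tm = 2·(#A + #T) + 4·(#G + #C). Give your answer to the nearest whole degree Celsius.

64°C

Base counts: A=4, T=6, G=5, C=6 (length 21).
Tm = 2·(4+6) + 4·(5+6) = 2·10 + 4·11 = 20 + 44 = 64°C.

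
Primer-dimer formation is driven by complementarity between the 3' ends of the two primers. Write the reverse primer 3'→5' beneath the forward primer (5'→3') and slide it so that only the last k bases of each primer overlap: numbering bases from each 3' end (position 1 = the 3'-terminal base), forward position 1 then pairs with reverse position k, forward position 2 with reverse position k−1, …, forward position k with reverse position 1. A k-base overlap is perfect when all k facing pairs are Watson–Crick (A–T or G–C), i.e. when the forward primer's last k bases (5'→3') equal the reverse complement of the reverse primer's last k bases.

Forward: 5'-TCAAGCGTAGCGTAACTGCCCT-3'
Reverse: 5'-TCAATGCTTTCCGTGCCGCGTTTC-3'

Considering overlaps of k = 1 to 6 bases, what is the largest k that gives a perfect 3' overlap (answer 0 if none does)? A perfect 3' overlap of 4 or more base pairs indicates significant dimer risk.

Longest perfect overlap: 0 complementary base pairs; below the dimer-risk threshold (threshold 4).

Last 6 bases (5'→3') — forward …TGCCCT, reverse …CGTTTC.
Reverse complement of the reverse primer's last 6 bases: GAAACG; its first k bases are the reverse complement of the reverse primer's last k bases, so a perfect k-base overlap needs the forward primer's last k bases to equal them.
Comparing (forward last k vs required): k=1: T vs G ✗; k=2: CT vs GA ✗; k=3: CCT vs GAA ✗; k=4: CCCT vs GAAA ✗; k=5: GCCCT vs GAAAC ✗; k=6: TGCCCT vs GAAACG ✗.
No overlap length from 1 to 6 is perfect, so the longest perfect 3' overlap is 0.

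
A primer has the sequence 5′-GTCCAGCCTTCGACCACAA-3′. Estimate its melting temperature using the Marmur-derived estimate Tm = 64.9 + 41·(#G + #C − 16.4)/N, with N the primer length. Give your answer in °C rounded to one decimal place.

Base counts: A=5, T=3, G=3, C=8; G+C = 11, N = 19.
Tm = 64.9 + 41·(11 − 16.4)/19 = 64.9 + -221.40/19 = 53.2°C.

53.2°C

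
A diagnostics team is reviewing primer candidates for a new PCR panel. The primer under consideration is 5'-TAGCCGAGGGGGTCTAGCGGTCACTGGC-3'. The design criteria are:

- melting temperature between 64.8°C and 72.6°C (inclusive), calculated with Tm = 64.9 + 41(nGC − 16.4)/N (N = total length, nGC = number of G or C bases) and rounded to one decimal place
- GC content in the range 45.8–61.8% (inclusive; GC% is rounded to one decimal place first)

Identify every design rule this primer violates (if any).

Base counts: A=4, T=5, G=12, C=7 (length 28).
Tm: Tm = 64.9 + 41·(19 − 16.4)/28 = 68.7°C ✓
GC content: GC 19/28 = 67.9%, outside 45.8–61.8% ✗

Fails: GC content.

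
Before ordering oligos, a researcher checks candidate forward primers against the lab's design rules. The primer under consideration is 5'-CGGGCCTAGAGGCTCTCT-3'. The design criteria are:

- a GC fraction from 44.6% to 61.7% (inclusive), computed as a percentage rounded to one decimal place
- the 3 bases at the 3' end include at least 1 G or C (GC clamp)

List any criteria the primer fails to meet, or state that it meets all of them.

Fails: GC content.

Base counts: A=2, T=4, G=6, C=6 (length 18).
GC content: GC 12/18 = 66.7%, outside 44.6–61.7% ✗
GC clamp: 3' end TCT has 1 G/C ✓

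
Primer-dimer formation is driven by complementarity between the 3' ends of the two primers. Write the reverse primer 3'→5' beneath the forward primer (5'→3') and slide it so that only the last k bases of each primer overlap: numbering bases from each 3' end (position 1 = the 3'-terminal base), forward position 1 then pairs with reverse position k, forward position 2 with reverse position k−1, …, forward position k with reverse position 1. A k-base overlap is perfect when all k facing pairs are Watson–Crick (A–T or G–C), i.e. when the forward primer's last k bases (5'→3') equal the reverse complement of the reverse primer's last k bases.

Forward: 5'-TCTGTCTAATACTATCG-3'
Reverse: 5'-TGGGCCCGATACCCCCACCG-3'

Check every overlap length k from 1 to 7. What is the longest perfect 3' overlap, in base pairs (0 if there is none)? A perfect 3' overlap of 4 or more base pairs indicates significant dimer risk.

Longest perfect overlap: 2 complementary base pairs; below the dimer-risk threshold (threshold 4).

Last 7 bases (5'→3') — forward …ACTATCG, reverse …CCCACCG.
Reverse complement of the reverse primer's last 7 bases: CGGTGGG; its first k bases are the reverse complement of the reverse primer's last k bases, so a perfect k-base overlap needs the forward primer's last k bases to equal them.
Comparing (forward last k vs required): k=1: G vs C ✗; k=2: CG vs CG ✓; k=3: TCG vs CGG ✗; k=4: ATCG vs CGGT ✗; k=5: TATCG vs CGGTG ✗; k=6: CTATCG vs CGGTGG ✗; k=7: ACTATCG vs CGGTGGG ✗.
Only k = 2 is perfect, so the longest perfect 3' overlap is 2.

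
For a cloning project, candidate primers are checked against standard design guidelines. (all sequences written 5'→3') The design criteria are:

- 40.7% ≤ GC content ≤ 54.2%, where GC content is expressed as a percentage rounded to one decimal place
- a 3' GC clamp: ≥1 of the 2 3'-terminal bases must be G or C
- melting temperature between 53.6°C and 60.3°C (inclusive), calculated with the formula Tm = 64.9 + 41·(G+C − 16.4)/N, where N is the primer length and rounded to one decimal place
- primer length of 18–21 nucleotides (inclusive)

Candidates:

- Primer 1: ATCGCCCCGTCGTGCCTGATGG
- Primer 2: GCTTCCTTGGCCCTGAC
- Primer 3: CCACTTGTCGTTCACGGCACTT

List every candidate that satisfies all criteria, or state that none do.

Primer 1 (22 nt, A=2 T=5 G=7 C=8): GC 15/22 = 68.2%, outside 40.7–54.2% ✗; 3' end GG has 2 G/C ✓; Tm = 64.9 + 41·(15 − 16.4)/22 = 62.3°C, outside 53.6–60.3°C ✗; length 22, outside 18–21 ✗ — fails.
Primer 2 (17 nt, A=1 T=5 G=4 C=7): GC 11/17 = 64.7%, outside 40.7–54.2% ✗; 3' end AC has 1 G/C ✓; Tm = 64.9 + 41·(11 − 16.4)/17 = 51.9°C, outside 53.6–60.3°C ✗; length 17, outside 18–21 ✗ — fails.
Primer 3 (22 nt, A=3 T=7 G=4 C=8): GC 12/22 = 54.5%, outside 40.7–54.2% ✗; 3' end TT has 0 G/C, need ≥1 ✗; Tm = 64.9 + 41·(12 − 16.4)/22 = 56.7°C ✓; length 22, outside 18–21 ✗ — fails.

None of the candidates satisfy all criteria.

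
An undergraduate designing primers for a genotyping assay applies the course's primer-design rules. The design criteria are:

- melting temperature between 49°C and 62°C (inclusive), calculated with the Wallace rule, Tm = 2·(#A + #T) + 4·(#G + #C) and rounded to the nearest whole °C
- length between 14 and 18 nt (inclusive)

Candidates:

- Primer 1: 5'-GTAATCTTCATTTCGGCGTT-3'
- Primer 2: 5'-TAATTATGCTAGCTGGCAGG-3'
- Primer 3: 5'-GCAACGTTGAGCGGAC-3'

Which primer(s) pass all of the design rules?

Primer 3 only.

Primer 1 (20 nt, A=3 T=9 G=4 C=4): Tm = 2·12 + 4·8 = 56°C ✓; length 20, outside 14–18 ✗ — fails.
Primer 2 (20 nt, A=5 T=6 G=6 C=3): Tm = 2·11 + 4·9 = 58°C ✓; length 20, outside 14–18 ✗ — fails.
Primer 3 (16 nt, A=4 T=2 G=6 C=4): Tm = 2·6 + 4·10 = 52°C ✓; length 16 ✓ — passes.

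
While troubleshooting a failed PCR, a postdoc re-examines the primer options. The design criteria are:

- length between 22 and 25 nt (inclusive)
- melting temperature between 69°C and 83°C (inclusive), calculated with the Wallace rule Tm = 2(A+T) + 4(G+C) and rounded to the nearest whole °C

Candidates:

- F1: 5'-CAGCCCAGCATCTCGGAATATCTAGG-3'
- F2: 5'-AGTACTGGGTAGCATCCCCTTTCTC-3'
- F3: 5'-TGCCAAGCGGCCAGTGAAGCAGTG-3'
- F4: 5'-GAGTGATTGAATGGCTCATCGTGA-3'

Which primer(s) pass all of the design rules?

F1 (26 nt, A=7 T=5 G=6 C=8): length 26, outside 22–25 ✗; Tm = 2·12 + 4·14 = 80°C ✓ — fails.
F2 (25 nt, A=4 T=8 G=5 C=8): length 25 ✓; Tm = 2·12 + 4·13 = 76°C ✓ — passes.
F3 (24 nt, A=6 T=3 G=9 C=6): length 24 ✓; Tm = 2·9 + 4·15 = 78°C ✓ — passes.
F4 (24 nt, A=6 T=7 G=8 C=3): length 24 ✓; Tm = 2·13 + 4·11 = 70°C ✓ — passes.

F2, F3 and F4.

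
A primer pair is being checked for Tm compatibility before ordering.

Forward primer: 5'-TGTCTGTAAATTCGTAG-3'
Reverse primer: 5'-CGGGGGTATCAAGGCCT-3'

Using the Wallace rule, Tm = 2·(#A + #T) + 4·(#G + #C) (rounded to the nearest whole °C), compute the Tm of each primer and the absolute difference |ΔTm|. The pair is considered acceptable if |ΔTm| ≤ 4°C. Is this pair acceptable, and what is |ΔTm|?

Forward: A=4 T=7 G=4 C=2 → Tm = 2·11 + 4·6 = 46°C.
Reverse: A=3 T=3 G=7 C=4 → Tm = 2·6 + 4·11 = 56°C.
|ΔTm| = |46 − 56| = 10°C, > 4°C.

|ΔTm| = 10°C; the pair is not acceptable.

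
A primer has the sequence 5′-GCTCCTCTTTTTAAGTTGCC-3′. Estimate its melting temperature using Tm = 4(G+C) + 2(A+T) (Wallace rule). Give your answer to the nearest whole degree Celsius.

Base counts: A=2, T=9, G=3, C=6 (length 20).
Tm = 2·(2+9) + 4·(3+6) = 2·11 + 4·9 = 22 + 36 = 58°C.

58°C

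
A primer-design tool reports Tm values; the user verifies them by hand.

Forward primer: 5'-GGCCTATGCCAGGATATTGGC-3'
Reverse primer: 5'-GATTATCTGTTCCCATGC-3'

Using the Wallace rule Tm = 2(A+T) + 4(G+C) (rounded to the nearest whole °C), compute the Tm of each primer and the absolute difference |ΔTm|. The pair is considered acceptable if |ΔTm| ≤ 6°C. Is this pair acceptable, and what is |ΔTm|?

Forward: A=4 T=5 G=7 C=5 → Tm = 2·9 + 4·12 = 66°C.
Reverse: A=3 T=7 G=3 C=5 → Tm = 2·10 + 4·8 = 52°C.
|ΔTm| = |66 − 52| = 14°C, > 6°C.

|ΔTm| = 14°C; the pair is not acceptable.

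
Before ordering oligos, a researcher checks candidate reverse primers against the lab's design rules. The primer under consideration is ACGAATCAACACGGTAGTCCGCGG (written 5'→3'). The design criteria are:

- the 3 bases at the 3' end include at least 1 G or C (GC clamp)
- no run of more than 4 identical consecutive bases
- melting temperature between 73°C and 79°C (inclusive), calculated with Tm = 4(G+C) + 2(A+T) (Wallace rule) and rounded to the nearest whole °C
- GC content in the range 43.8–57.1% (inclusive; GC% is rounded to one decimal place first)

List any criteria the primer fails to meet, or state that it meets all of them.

Base counts: A=7, T=3, G=7, C=7 (length 24).
GC clamp: 3' end CGG has 3 G/C ✓
homopolymer run: longest run = 2 ✓
Tm: Tm = 2·10 + 4·14 = 76°C ✓
GC content: GC 14/24 = 58.3%, outside 43.8–57.1% ✗

Fails: GC content.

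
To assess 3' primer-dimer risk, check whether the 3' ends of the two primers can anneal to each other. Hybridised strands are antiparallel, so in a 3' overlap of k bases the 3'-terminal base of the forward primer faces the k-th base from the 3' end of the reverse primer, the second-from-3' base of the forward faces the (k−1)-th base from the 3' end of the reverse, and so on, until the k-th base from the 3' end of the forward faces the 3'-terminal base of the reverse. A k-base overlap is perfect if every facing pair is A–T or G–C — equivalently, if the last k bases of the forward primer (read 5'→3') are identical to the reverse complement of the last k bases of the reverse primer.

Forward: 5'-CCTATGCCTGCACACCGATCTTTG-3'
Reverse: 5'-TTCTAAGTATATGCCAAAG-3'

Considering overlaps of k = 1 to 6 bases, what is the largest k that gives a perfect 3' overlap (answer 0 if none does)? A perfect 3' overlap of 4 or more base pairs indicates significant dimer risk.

Longest perfect overlap: 5 complementary base pairs; significant dimer risk (threshold 4).

Last 6 bases (5'→3') — forward …TCTTTG, reverse …CCAAAG.
Reverse complement of the reverse primer's last 6 bases: CTTTGG; its first k bases are the reverse complement of the reverse primer's last k bases, so a perfect k-base overlap needs the forward primer's last k bases to equal them.
Comparing (forward last k vs required): k=1: G vs C ✗; k=2: TG vs CT ✗; k=3: TTG vs CTT ✗; k=4: TTTG vs CTTT ✗; k=5: CTTTG vs CTTTG ✓; k=6: TCTTTG vs CTTTGG ✗.
Only k = 5 is perfect, so the longest perfect 3' overlap is 5.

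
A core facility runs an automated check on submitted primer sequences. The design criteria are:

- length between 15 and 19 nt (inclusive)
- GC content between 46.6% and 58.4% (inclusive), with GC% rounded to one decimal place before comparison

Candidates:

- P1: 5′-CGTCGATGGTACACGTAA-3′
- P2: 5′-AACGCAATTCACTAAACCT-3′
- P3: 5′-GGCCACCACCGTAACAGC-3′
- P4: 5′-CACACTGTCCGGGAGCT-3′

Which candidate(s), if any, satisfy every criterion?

P1 (18 nt, A=5 T=4 G=5 C=4): length 18 ✓; GC 9/18 = 50.0% ✓ — passes.
P2 (19 nt, A=8 T=4 G=1 C=6): length 19 ✓; GC 7/19 = 36.8%, outside 46.6–58.4% ✗ — fails.
P3 (18 nt, A=5 T=1 G=4 C=8): length 18 ✓; GC 12/18 = 66.7%, outside 46.6–58.4% ✗ — fails.
P4 (17 nt, A=3 T=3 G=5 C=6): length 17 ✓; GC 11/17 = 64.7%, outside 46.6–58.4% ✗ — fails.

P1 only.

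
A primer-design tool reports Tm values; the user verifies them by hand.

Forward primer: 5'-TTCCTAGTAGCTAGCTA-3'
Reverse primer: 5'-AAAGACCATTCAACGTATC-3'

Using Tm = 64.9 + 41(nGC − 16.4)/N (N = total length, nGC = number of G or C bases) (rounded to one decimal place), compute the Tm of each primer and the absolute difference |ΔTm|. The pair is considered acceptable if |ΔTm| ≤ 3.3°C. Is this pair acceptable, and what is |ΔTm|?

Forward: G+C = 7, N = 17 → Tm = 64.9 + 41·(7 − 16.4)/17 = 42.2°C.
Reverse: G+C = 7, N = 19 → Tm = 64.9 + 41·(7 − 16.4)/19 = 44.6°C.
|ΔTm| = |42.2 − 44.6| = 2.4°C, ≤ 3.3°C.

|ΔTm| = 2.4°C; the pair is acceptable.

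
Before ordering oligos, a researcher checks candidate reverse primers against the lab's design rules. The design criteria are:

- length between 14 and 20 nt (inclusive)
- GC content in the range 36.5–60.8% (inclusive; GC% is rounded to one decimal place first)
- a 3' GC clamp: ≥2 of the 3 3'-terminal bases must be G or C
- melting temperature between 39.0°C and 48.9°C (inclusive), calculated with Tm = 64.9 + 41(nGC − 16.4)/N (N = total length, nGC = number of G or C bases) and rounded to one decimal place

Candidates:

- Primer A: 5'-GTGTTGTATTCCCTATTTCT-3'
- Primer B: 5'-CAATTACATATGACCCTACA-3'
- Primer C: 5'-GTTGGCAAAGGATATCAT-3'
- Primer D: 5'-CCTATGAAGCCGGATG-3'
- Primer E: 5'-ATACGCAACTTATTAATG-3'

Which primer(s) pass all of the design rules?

None of the candidates satisfy all criteria.

Primer A (20 nt, A=2 T=11 G=3 C=4): length 20 ✓; GC 7/20 = 35.0%, outside 36.5–60.8% ✗; 3' end TCT has 1 G/C, need ≥2 ✗; Tm = 64.9 + 41·(7 − 16.4)/20 = 45.6°C ✓ — fails.
Primer B (20 nt, A=8 T=5 G=1 C=6): length 20 ✓; GC 7/20 = 35.0%, outside 36.5–60.8% ✗; 3' end ACA has 1 G/C, need ≥2 ✗; Tm = 64.9 + 41·(7 − 16.4)/20 = 45.6°C ✓ — fails.
Primer C (18 nt, A=6 T=5 G=5 C=2): length 18 ✓; GC 7/18 = 38.9% ✓; 3' end CAT has 1 G/C, need ≥2 ✗; Tm = 64.9 + 41·(7 − 16.4)/18 = 43.5°C ✓ — fails.
Primer D (16 nt, A=4 T=3 G=5 C=4): length 16 ✓; GC 9/16 = 56.3% ✓; 3' end ATG has 1 G/C, need ≥2 ✗; Tm = 64.9 + 41·(9 − 16.4)/16 = 45.9°C ✓ — fails.
Primer E (18 nt, A=7 T=6 G=2 C=3): length 18 ✓; GC 5/18 = 27.8%, outside 36.5–60.8% ✗; 3' end ATG has 1 G/C, need ≥2 ✗; Tm = 64.9 + 41·(5 − 16.4)/18 = 38.9°C, outside 39.0–48.9°C ✗ — fails.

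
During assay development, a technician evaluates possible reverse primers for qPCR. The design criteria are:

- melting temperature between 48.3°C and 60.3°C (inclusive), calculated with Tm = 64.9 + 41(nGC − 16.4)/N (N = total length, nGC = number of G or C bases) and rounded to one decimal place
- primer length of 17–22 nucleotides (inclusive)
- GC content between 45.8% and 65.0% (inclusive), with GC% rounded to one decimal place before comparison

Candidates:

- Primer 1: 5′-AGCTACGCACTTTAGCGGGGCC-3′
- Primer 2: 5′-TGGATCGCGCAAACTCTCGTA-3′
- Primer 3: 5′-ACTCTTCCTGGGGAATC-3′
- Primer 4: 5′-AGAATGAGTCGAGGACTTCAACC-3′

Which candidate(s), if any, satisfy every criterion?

Primer 1 (22 nt, A=4 T=4 G=7 C=7): Tm = 64.9 + 41·(14 − 16.4)/22 = 60.4°C, outside 48.3–60.3°C ✗; length 22 ✓; GC 14/22 = 63.6% ✓ — fails.
Primer 2 (21 nt, A=5 T=5 G=5 C=6): Tm = 64.9 + 41·(11 − 16.4)/21 = 54.4°C ✓; length 21 ✓; GC 11/21 = 52.4% ✓ — passes.
Primer 3 (17 nt, A=3 T=5 G=4 C=5): Tm = 64.9 + 41·(9 − 16.4)/17 = 47.1°C, outside 48.3–60.3°C ✗; length 17 ✓; GC 9/17 = 52.9% ✓ — fails.
Primer 4 (23 nt, A=8 T=4 G=6 C=5): Tm = 64.9 + 41·(11 − 16.4)/23 = 55.3°C ✓; length 23, outside 17–22 ✗; GC 11/23 = 47.8% ✓ — fails.

Primer 2 only.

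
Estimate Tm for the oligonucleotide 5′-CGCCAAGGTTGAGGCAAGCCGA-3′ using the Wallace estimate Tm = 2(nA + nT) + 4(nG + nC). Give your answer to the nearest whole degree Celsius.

72°C

Base counts: A=6, T=2, G=8, C=6 (length 22).
Tm = 2·(6+2) + 4·(8+6) = 2·8 + 4·14 = 16 + 56 = 72°C.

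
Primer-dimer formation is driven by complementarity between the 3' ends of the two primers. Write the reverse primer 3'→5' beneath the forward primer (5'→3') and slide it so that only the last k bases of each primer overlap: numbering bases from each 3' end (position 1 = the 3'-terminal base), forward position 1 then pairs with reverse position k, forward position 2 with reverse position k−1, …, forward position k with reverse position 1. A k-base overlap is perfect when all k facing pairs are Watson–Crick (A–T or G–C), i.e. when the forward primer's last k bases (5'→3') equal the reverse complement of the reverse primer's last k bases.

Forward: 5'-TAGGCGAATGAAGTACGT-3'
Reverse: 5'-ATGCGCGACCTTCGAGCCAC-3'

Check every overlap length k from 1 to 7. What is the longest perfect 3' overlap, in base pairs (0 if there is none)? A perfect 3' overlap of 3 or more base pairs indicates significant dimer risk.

Last 7 bases (5'→3') — forward …AGTACGT, reverse …GAGCCAC.
Reverse complement of the reverse primer's last 7 bases: GTGGCTC; its first k bases are the reverse complement of the reverse primer's last k bases, so a perfect k-base overlap needs the forward primer's last k bases to equal them.
Comparing (forward last k vs required): k=1: T vs G ✗; k=2: GT vs GT ✓; k=3: CGT vs GTG ✗; k=4: ACGT vs GTGG ✗; k=5: TACGT vs GTGGC ✗; k=6: GTACGT vs GTGGCT ✗; k=7: AGTACGT vs GTGGCTC ✗.
Only k = 2 is perfect, so the longest perfect 3' overlap is 2.

Longest perfect overlap: 2 complementary base pairs; below the dimer-risk threshold (threshold 3).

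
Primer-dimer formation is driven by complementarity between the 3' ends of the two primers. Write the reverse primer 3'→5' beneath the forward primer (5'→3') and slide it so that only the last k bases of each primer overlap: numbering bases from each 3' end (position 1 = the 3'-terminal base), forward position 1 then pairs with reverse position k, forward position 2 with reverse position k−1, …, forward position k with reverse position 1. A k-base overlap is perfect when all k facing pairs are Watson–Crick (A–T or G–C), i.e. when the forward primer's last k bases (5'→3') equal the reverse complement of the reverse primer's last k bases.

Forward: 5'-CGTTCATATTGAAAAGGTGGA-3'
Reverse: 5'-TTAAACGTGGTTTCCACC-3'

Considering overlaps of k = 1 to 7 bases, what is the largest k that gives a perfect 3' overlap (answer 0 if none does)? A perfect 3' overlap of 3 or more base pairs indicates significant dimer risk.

Last 7 bases (5'→3') — forward …AGGTGGA, reverse …TTCCACC.
Reverse complement of the reverse primer's last 7 bases: GGTGGAA; its first k bases are the reverse complement of the reverse primer's last k bases, so a perfect k-base overlap needs the forward primer's last k bases to equal them.
Comparing (forward last k vs required): k=1: A vs G ✗; k=2: GA vs GG ✗; k=3: GGA vs GGT ✗; k=4: TGGA vs GGTG ✗; k=5: GTGGA vs GGTGG ✗; k=6: GGTGGA vs GGTGGA ✓; k=7: AGGTGGA vs GGTGGAA ✗.
Only k = 6 is perfect, so the longest perfect 3' overlap is 6.

Longest perfect overlap: 6 complementary base pairs; significant dimer risk (threshold 3).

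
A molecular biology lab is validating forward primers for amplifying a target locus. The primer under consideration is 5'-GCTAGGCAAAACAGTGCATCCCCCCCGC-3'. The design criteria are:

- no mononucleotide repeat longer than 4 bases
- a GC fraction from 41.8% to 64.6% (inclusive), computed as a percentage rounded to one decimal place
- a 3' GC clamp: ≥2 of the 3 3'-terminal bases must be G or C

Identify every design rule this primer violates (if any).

Fails: homopolymer run.

Base counts: A=7, T=3, G=6, C=12 (length 28).
homopolymer run: longest run = 7, exceeds 4 ✗
GC content: GC 18/28 = 64.3% ✓
GC clamp: 3' end CGC has 3 G/C ✓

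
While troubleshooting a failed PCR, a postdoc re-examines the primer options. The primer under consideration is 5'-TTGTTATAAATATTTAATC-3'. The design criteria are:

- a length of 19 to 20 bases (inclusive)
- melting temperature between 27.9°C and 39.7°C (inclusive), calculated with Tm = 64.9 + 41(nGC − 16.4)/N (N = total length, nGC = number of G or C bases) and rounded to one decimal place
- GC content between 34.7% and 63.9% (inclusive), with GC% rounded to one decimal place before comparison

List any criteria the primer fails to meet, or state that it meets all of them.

Fails: GC content.

Base counts: A=7, T=10, G=1, C=1 (length 19).
length: length 19 ✓
Tm: Tm = 64.9 + 41·(2 − 16.4)/19 = 33.8°C ✓
GC content: GC 2/19 = 10.5%, outside 34.7–63.9% ✗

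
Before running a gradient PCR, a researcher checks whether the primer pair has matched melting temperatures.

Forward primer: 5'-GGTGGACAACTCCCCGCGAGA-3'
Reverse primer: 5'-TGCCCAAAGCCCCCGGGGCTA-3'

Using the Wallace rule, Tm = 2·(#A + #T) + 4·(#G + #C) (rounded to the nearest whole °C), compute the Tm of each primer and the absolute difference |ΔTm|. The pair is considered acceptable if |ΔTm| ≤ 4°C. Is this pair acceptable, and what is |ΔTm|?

Forward: A=5 T=2 G=7 C=7 → Tm = 2·7 + 4·14 = 70°C.
Reverse: A=4 T=2 G=6 C=9 → Tm = 2·6 + 4·15 = 72°C.
|ΔTm| = |70 − 72| = 2°C, ≤ 4°C.

|ΔTm| = 2°C; the pair is acceptable.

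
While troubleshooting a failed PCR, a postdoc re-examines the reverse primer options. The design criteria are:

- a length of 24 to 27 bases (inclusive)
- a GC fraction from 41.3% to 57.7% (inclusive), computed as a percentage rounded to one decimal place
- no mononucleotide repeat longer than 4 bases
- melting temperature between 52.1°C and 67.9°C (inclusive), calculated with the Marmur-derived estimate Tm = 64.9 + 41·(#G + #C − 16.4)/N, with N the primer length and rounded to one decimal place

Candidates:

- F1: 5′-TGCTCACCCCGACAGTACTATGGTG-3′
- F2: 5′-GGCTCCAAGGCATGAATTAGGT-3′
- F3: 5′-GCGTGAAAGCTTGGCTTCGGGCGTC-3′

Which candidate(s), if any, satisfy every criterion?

F1 (25 nt, A=5 T=6 G=6 C=8): length 25 ✓; GC 14/25 = 56.0% ✓; longest run = 4 ✓; Tm = 64.9 + 41·(14 − 16.4)/25 = 61.0°C ✓ — passes.
F2 (22 nt, A=6 T=5 G=7 C=4): length 22, outside 24–27 ✗; GC 11/22 = 50.0% ✓; longest run = 2 ✓; Tm = 64.9 + 41·(11 − 16.4)/22 = 54.8°C ✓ — fails.
F3 (25 nt, A=3 T=6 G=10 C=6): length 25 ✓; GC 16/25 = 64.0%, outside 41.3–57.7% ✗; longest run = 3 ✓; Tm = 64.9 + 41·(16 − 16.4)/25 = 64.2°C ✓ — fails.

F1 only.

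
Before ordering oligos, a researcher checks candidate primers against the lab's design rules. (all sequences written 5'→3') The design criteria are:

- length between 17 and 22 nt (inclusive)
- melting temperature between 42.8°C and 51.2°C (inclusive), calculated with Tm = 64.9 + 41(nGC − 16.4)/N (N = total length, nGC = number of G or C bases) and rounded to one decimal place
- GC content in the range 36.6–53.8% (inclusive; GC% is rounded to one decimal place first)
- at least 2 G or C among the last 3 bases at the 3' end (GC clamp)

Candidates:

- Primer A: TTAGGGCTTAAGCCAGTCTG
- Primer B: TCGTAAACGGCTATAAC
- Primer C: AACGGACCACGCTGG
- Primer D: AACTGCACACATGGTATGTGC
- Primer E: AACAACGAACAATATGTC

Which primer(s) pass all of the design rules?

None of the candidates satisfy all criteria.

Primer A (20 nt, A=4 T=6 G=6 C=4): length 20 ✓; Tm = 64.9 + 41·(10 − 16.4)/20 = 51.8°C, outside 42.8–51.2°C ✗; GC 10/20 = 50.0% ✓; 3' end CTG has 2 G/C ✓ — fails.
Primer B (17 nt, A=6 T=4 G=3 C=4): length 17 ✓; Tm = 64.9 + 41·(7 − 16.4)/17 = 42.2°C, outside 42.8–51.2°C ✗; GC 7/17 = 41.2% ✓; 3' end AAC has 1 G/C, need ≥2 ✗ — fails.
Primer C (15 nt, A=4 T=1 G=5 C=5): length 15, outside 17–22 ✗; Tm = 64.9 + 41·(10 − 16.4)/15 = 47.4°C ✓; GC 10/15 = 66.7%, outside 36.6–53.8% ✗; 3' end TGG has 2 G/C ✓ — fails.
Primer D (21 nt, A=6 T=5 G=5 C=5): length 21 ✓; Tm = 64.9 + 41·(10 − 16.4)/21 = 52.4°C, outside 42.8–51.2°C ✗; GC 10/21 = 47.6% ✓; 3' end TGC has 2 G/C ✓ — fails.
Primer E (18 nt, A=9 T=3 G=2 C=4): length 18 ✓; Tm = 64.9 + 41·(6 − 16.4)/18 = 41.2°C, outside 42.8–51.2°C ✗; GC 6/18 = 33.3%, outside 36.6–53.8% ✗; 3' end GTC has 2 G/C ✓ — fails.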